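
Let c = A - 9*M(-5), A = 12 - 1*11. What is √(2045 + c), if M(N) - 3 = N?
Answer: 4*√129 ≈ 45.431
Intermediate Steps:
M(N) = 3 + N
A = 1 (A = 12 - 11 = 1)
c = 19 (c = 1 - 9*(3 - 5) = 1 - 9*(-2) = 1 + 18 = 19)
√(2045 + c) = √(2045 + 19) = √2064 = 4*√129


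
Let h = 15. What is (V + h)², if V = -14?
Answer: 1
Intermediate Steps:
(V + h)² = (-14 + 15)² = 1² = 1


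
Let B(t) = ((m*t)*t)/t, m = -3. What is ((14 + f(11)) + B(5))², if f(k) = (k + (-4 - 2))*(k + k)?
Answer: 11881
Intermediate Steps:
B(t) = -3*t (B(t) = ((-3*t)*t)/t = (-3*t²)/t = -3*t)
f(k) = 2*k*(-6 + k) (f(k) = (k - 6)*(2*k) = (-6 + k)*(2*k) = 2*k*(-6 + k))
((14 + f(11)) + B(5))² = ((14 + 2*11*(-6 + 11)) - 3*5)² = ((14 + 2*11*5) - 15)² = ((14 + 110) - 15)² = (124 - 15)² = 109² = 11881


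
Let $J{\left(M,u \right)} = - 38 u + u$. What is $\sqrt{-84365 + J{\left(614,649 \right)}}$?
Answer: $9 i \sqrt{1338} \approx 329.21 i$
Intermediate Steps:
$J{\left(M,u \right)} = - 37 u$
$\sqrt{-84365 + J{\left(614,649 \right)}} = \sqrt{-84365 - 24013} = \sqrt{-108378} = 9 i \sqrt{1338}$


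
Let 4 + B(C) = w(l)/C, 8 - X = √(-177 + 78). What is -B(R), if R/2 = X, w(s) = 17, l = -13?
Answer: 584/163 - 51*I*√11/326 ≈ 3.5828 - 0.51886*I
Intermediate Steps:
X = 8 - 3*I*√11 (X = 8 - √(-177 + 78) = 8 - √(-99) = 8 - 3*I*√11 ≈ 8.0 - 9.9499*I)
R = 16 - 6*I*√11 (R = 2*(8 - 3*I*√11) = 16 - 6*I*√11 ≈ 16.0 - 19.9*I)
B(C) = -4 + 17/C
-B(R) = -(-4 + 17/(16 - 6*I*√11)) = 4 - 17/(16 - 6*I*√11)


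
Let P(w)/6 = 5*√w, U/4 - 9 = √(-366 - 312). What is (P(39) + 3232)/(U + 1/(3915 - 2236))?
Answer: 328006484960/34234554793 + 3044614650*√39/34234554793 - 36444562048*I*√678/34234554793 - 1014854760*I*√2938/34234554793 ≈ 10.137 - 29.326*I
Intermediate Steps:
U = 36 + 4*I*√678 (U = 36 + 4*√(-366 - 312) = 36 + 4*√(-678) = 36 + 4*(I*√678) = 36 + 4*I*√678 ≈ 36.0 + 104.15*I)
P(w) = 30*√w (P(w) = 6*(5*√w) = 30*√w)
(P(39) + 3232)/(U + 1/(3915 - 2236)) = (30*√39 + 3232)/((36 + 4*I*√678) + 1/(3915 - 2236)) = (3232 + 30*√39)/((36 + 4*I*√678) + 1/1679) = (3232 + 30*√39)/(60445/1679 + 4*I*√678)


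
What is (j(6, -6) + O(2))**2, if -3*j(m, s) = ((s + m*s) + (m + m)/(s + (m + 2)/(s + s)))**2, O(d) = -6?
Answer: 260402769/625 ≈ 4.1664e+5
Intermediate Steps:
j(m, s) = -(s + m*s + 2*m/(s + (2 + m)/(2*s)))**2/3 (j(m, s) = -((s + m*s) + (m + m)/(s + (m + 2)/(s + s)))**2/3 = -((s + m*s) + (2*m)/(s + (2 + m)/((2*s))))**2/3 = -((s + m*s) + (2*m)/(s + (2 + m)*(1/(2*s))))**2/3 = -((s + m*s) + (2*m)/(s + (2 + m)/(2*s)))**2/3 = -((s + m*s) + 2*m/(s + (2 + m)/(2*s)))**2/3 = -(s + m*s + 2*m/(s + (2 + m)/(2*s)))**2/3)
(j(6, -6) + O(2))**2 = (-1/3*(-6)**2*(2 + 6**2 + 2*(-6)**2 + 7*6 + 2*6*(-6)**2)**2/(2 + 6 + 2*(-6)**2)**2 - 6)**2 = (-1/3*36*(2 + 36 + 2*36 + 42 + 2*6*36)**2/(2 + 6 + 2*36)**2 - 6)**2 = (-1/3*36*(2 + 36 + 72 + 42 + 432)**2/(2 + 6 + 72)**2 - 6)**2 = (-1/3*36*584**2/80**2 - 6)**2 = (-1/3*36*1/6400*341056 - 6)**2 = (-15987/25 - 6)**2 = (-16137/25)**2 = 260402769/625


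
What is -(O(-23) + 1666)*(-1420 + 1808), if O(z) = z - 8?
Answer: -634380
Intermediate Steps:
O(z) = -8 + z
-(O(-23) + 1666)*(-1420 + 1808) = -((-8 - 23) + 1666)*(-1420 + 1808) = -(-31 + 1666)*388 = -1635*388 = -1*634380 = -634380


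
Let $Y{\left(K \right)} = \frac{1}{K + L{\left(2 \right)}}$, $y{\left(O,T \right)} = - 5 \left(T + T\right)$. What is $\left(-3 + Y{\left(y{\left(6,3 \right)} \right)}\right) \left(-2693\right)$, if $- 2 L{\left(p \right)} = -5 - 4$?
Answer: $\frac{417415}{51} \approx 8184.6$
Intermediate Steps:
$L{\left(p \right)} = \frac{9}{2}$ ($L{\left(p \right)} = - \frac{-5 - 4}{2} = \left(- \frac{1}{2}\right) \left(-9\right) = \frac{9}{2}$)
$y{\left(O,T \right)} = - 10 T$ ($y{\left(O,T \right)} = - 5 \cdot 2 T = - 10 T$)
$Y{\left(K \right)} = \frac{1}{\frac{9}{2} + K}$ ($Y{\left(K \right)} = \frac{1}{K + \frac{9}{2}} = \frac{1}{\frac{9}{2} + K}$)
$\left(-3 + Y{\left(y{\left(6,3 \right)} \right)}\right) \left(-2693\right) = \left(-3 + \frac{2}{9 + 2 \left(\left(-10\right) 3\right)}\right) \left(-2693\right) = \left(-3 + \frac{2}{9 + 2 \left(-30\right)}\right) \left(-2693\right) = \left(-3 + \frac{2}{9 - 60}\right) \left(-2693\right) = \left(-3 + \frac{2}{-51}\right) \left(-2693\right) = \left(-3 + 2 \left(- \frac{1}{51}\right)\right) \left(-2693\right) = \left(-3 - \frac{2}{51}\right) \left(-2693\right) = \left(- \frac{155}{51}\right) \left(-2693\right) = \frac{417415}{51}$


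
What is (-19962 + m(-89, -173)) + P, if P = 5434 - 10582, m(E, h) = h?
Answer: -25283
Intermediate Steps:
P = -5148
(-19962 + m(-89, -173)) + P = (-19962 - 173) - 5148 = -20135 - 5148 = -25283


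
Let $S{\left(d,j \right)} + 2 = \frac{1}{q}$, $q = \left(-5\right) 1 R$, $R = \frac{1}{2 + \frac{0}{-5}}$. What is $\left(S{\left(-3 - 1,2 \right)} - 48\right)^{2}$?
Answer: $\frac{63504}{25} \approx 2540.2$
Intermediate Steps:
$R = \frac{1}{2}$ ($R = \frac{1}{2 + 0 \left(- \frac{1}{5}\right)} = \frac{1}{2 + 0} = \frac{1}{2} \approx 0.5$)
$q = - \frac{5}{2}$ ($q = \left(-5\right) 1 \cdot \frac{1}{2} = \left(-5\right) \frac{1}{2} = - \frac{5}{2} \approx -2.5$)
$S{\left(d,j \right)} = - \frac{12}{5}$ ($S{\left(d,j \right)} = -2 + \frac{1}{- \frac{5}{2}} = -2 - \frac{2}{5} = - \frac{12}{5}$)
$\left(S{\left(-3 - 1,2 \right)} - 48\right)^{2} = \left(- \frac{12}{5} - 48\right)^{2} = \left(- \frac{252}{5}\right)^{2} = \frac{63504}{25}$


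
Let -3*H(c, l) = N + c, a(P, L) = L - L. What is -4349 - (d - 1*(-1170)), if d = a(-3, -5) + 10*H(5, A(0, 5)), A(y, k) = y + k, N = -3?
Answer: -16537/3 ≈ -5512.3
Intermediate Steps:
a(P, L) = 0
A(y, k) = k + y
H(c, l) = 1 - c/3 (H(c, l) = -(-3 + c)/3 = 1 - c/3)
d = -20/3 (d = 0 + 10*(1 - ⅓*5) = 0 + 10*(1 - 5/3) = 0 + 10*(-⅔) = 0 - 20/3 = -20/3 ≈ -6.6667)
-4349 - (d - 1*(-1170)) = -4349 - (-20/3 - 1*(-1170)) = -4349 - (-20/3 + 1170) = -4349 - 1*3490/3 = -4349 - 3490/3 = -16537/3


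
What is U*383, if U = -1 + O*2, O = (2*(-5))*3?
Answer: -23363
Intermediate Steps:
O = -30 (O = -10*3 = -30)
U = -61 (U = -1 - 30*2 = -1 - 60 = -61)
U*383 = -61*383 = -23363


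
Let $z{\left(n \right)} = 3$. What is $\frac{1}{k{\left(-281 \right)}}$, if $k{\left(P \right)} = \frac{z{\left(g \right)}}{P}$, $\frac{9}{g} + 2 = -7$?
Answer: $- \frac{281}{3} \approx -93.667$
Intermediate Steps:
$g = -1$ ($g = \frac{9}{-2 - 7} = \frac{9}{-9} = 9 \left(- \frac{1}{9}\right) = -1$)
$k{\left(P \right)} = \frac{3}{P}$
$\frac{1}{k{\left(-281 \right)}} = \frac{1}{3 \frac{1}{-281}} = \frac{1}{3 \left(- \frac{1}{281}\right)} = \frac{1}{- \frac{3}{281}} = - \frac{281}{3}$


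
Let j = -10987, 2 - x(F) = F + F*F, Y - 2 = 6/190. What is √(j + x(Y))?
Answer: I*√99195209/95 ≈ 104.84*I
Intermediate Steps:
Y = 193/95 (Y = 2 + 6/190 = 2 + 6*(1/190) = 2 + 3/95 = 193/95 ≈ 2.0316)
x(F) = 2 - F - F² (x(F) = 2 - (F + F*F) = 2 - (F + F²) = 2 + (-F - F²) = 2 - F - F²)
√(j + x(Y)) = √(-10987 + (2 - 1*193/95 - (193/95)²)) = √(-10987 + (2 - 193/95 - 1*37249/9025)) = √(-10987 + (2 - 193/95 - 37249/9025)) = √(-10987 - 37534/9025) = √(-99195209/9025) = I*√99195209/95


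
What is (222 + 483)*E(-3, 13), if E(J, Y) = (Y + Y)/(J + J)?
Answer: -3055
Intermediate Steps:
E(J, Y) = Y/J (E(J, Y) = (2*Y)/((2*J)) = (2*Y)*(1/(2*J)) = Y/J)
(222 + 483)*E(-3, 13) = (222 + 483)*(13/(-3)) = 705*(13*(-⅓)) = 705*(-13/3) = -3055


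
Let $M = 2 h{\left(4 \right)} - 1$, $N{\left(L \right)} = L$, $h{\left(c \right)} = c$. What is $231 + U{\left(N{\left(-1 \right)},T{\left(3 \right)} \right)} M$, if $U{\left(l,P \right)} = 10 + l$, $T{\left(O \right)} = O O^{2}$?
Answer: $294$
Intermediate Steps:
$T{\left(O \right)} = O^{3}$
$M = 7$ ($M = 2 \cdot 4 - 1 = 8 - 1 = 7$)
$231 + U{\left(N{\left(-1 \right)},T{\left(3 \right)} \right)} M = 231 + \left(10 - 1\right) 7 = 231 + 9 \cdot 7 = 231 + 63 = 294$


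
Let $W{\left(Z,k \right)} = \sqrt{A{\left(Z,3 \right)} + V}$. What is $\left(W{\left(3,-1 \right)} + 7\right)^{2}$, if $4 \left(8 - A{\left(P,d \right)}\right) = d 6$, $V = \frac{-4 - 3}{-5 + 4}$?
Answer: $\frac{\left(14 + \sqrt{42}\right)^{2}}{4} \approx 104.87$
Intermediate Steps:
$V = 7$ ($V = - \frac{7}{-1} = \left(-7\right) \left(-1\right) = 7$)
$A{\left(P,d \right)} = 8 - \frac{3 d}{2}$ ($A{\left(P,d \right)} = 8 - \frac{d 6}{4} = 8 - \frac{6 d}{4} = 8 - \frac{3 d}{2}$)
$W{\left(Z,k \right)} = \frac{\sqrt{42}}{2}$ ($W{\left(Z,k \right)} = \sqrt{\left(8 - \frac{9}{2}\right) + 7} = \sqrt{\frac{7}{2} + 7} = \sqrt{\frac{21}{2}} = \frac{\sqrt{42}}{2}$)
$\left(W{\left(3,-1 \right)} + 7\right)^{2} = \left(\frac{\sqrt{42}}{2} + 7\right)^{2} = \left(7 + \frac{\sqrt{42}}{2}\right)^{2}$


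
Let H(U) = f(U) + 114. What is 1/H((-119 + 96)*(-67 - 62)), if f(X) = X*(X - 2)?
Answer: 1/8797269 ≈ 1.1367e-7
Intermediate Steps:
f(X) = X*(-2 + X)
H(U) = 114 + U*(-2 + U) (H(U) = U*(-2 + U) + 114 = 114 + U*(-2 + U))
1/H((-119 + 96)*(-67 - 62)) = 1/(114 + ((-119 + 96)*(-67 - 62))*(-2 + (-119 + 96)*(-67 - 62))) = 1/(114 + (-23*(-129))*(-2 - 23*(-129))) = 1/(114 + 2967*(-2 + 2967)) = 1/(114 + 2967*2965) = 1/(114 + 8797155) = 1/8797269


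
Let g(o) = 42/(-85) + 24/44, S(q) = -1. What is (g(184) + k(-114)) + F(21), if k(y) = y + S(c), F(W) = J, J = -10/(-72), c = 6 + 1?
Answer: -3864497/33660 ≈ -114.81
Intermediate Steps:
c = 7
g(o) = 48/935 (g(o) = 42*(-1/85) + 24*(1/44) = -42/85 + 6/11 = 48/935)
J = 5/36 (J = -10*(-1/72) = 5/36 ≈ 0.13889)
F(W) = 5/36
k(y) = -1 + y (k(y) = y - 1 = -1 + y)
(g(184) + k(-114)) + F(21) = (48/935 + (-1 - 114)) + 5/36 = (48/935 - 115) + 5/36 = -107477/935 + 5/36 = -3864497/33660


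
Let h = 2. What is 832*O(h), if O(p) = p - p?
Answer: 0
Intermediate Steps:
O(p) = 0
832*O(h) = 832*0 = 0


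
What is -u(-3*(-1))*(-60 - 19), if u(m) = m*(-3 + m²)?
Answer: 1422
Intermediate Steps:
-u(-3*(-1))*(-60 - 19) = -(-3*(-1))*(-3 + (-3*(-1))²)*(-60 - 19) = -3*(-3 + 3²)*(-79) = -3*(-3 + 9)*(-79) = -3*6*(-79) = -18*(-79) = -1*(-1422) = 1422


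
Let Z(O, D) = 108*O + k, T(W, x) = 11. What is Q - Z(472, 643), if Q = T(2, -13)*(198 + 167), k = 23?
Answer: -46984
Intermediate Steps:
Z(O, D) = 23 + 108*O (Z(O, D) = 108*O + 23 = 23 + 108*O)
Q = 4015 (Q = 11*(198 + 167) = 11*365 = 4015)
Q - Z(472, 643) = 4015 - (23 + 108*472) = 4015 - (23 + 50976) = 4015 - 1*50999 = 4015 - 50999 = -46984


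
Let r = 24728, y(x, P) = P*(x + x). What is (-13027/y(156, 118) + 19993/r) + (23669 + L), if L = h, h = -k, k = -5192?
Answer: 3284383207745/113798256 ≈ 28861.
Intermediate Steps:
y(x, P) = 2*P*x (y(x, P) = P*(2*x) = 2*P*x)
h = 5192 (h = -1*(-5192) = 5192)
L = 5192
(-13027/y(156, 118) + 19993/r) + (23669 + L) = (-13027/(2*118*156) + 19993/24728) + (23669 + 5192) = (-13027/36816 + 19993*(1/24728)) + 28861 = (-13027*1/36816 + 19993/24728) + 28861 = (-13027/36816 + 19993/24728) + 28861 = 51741329/113798256 + 28861 = 3284383207745/113798256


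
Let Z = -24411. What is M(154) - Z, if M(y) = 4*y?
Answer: 25027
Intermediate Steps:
M(154) - Z = 4*154 - 1*(-24411) = 616 + 24411 = 25027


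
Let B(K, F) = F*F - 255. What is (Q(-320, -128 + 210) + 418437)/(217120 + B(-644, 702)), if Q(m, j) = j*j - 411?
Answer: 424750/709669 ≈ 0.59852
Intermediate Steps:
B(K, F) = -255 + F**2 (B(K, F) = F**2 - 255 = -255 + F**2)
Q(m, j) = -411 + j**2 (Q(m, j) = j**2 - 411 = -411 + j**2)
(Q(-320, -128 + 210) + 418437)/(217120 + B(-644, 702)) = ((-411 + (-128 + 210)**2) + 418437)/(217120 + (-255 + 702**2)) = ((-411 + 82**2) + 418437)/(217120 + (-255 + 492804)) = ((-411 + 6724) + 418437)/(217120 + 492549) = (6313 + 418437)/709669 = 424750*(1/709669) = 424750/709669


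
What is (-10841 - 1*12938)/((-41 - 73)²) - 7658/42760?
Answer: -34884794/17365905 ≈ -2.0088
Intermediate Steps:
(-10841 - 1*12938)/((-41 - 73)²) - 7658/42760 = (-10841 - 12938)/((-114)²) - 7658*1/42760 = -23779/12996 - 3829/21380 = -34884794/17365905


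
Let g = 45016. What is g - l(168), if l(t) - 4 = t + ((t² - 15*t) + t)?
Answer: 18972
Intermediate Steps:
l(t) = 4 + t² - 13*t (l(t) = 4 + (t + ((t² - 15*t) + t)) = 4 + (t + (t² - 14*t)) = 4 + (t² - 13*t) = 4 + t² - 13*t)
g - l(168) = 45016 - (4 + 168² - 13*168) = 45016 - (4 + 28224 - 2184) = 45016 - 1*26044 = 45016 - 26044 = 18972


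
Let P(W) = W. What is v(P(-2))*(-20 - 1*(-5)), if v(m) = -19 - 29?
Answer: 720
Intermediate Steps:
v(m) = -48
v(P(-2))*(-20 - 1*(-5)) = -48*(-20 - 1*(-5)) = -48*(-20 + 5) = -48*(-15) = 720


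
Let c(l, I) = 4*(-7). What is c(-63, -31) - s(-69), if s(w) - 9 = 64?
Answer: -101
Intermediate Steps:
c(l, I) = -28
s(w) = 73 (s(w) = 9 + 64 = 73)
c(-63, -31) - s(-69) = -28 - 1*73 = -28 - 73 = -101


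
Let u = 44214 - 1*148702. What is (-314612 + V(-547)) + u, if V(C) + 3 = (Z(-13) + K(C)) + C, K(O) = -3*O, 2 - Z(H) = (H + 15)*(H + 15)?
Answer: -418011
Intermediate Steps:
Z(H) = 2 - (15 + H)² (Z(H) = 2 - (H + 15)*(H + 15) = 2 - (15 + H)*(15 + H) = 2 - (15 + H)²)
u = -104488 (u = 44214 - 148702 = -104488)
V(C) = -5 - 2*C (V(C) = -3 + (((2 - (15 - 13)²) - 3*C) + C) = -3 + (((2 - 1*2²) - 3*C) + C) = -3 + (((2 - 1*4) - 3*C) + C) = -3 + (((2 - 4) - 3*C) + C) = -3 + ((-2 - 3*C) + C) = -3 + (-2 - 2*C) = -5 - 2*C)
(-314612 + V(-547)) + u = (-314612 + (-5 - 2*(-547))) - 104488 = (-314612 + (-5 + 1094)) - 104488 = (-314612 + 1089) - 104488 = -313523 - 104488 = -418011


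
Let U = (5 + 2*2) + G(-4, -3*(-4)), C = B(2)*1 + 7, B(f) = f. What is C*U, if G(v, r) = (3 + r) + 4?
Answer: 252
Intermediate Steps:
G(v, r) = 7 + r
C = 9 (C = 2*1 + 7 = 2 + 7 = 9)
U = 28 (U = (5 + 2*2) + (7 - 3*(-4)) = (5 + 4) + (7 + 12) = 9 + 19 = 28)
C*U = 9*28 = 252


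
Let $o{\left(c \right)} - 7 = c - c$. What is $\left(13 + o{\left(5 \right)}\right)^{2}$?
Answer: $400$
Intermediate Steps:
$o{\left(c \right)} = 7$ ($o{\left(c \right)} = 7 + \left(c - c\right) = 7 + 0 = 7$)
$\left(13 + o{\left(5 \right)}\right)^{2} = \left(13 + 7\right)^{2} = 20^{2} = 400$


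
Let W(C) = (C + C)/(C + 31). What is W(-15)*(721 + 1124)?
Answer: -27675/8 ≈ -3459.4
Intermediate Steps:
W(C) = 2*C/(31 + C) (W(C) = (2*C)/(31 + C) = 2*C/(31 + C))
W(-15)*(721 + 1124) = (2*(-15)/(31 - 15))*(721 + 1124) = (2*(-15)/16)*1845 = (2*(-15)*(1/16))*1845 = -15/8*1845 = -27675/8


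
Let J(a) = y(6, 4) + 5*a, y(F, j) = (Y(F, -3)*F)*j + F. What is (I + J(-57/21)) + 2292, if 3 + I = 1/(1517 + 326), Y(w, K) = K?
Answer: 28503845/12901 ≈ 2209.4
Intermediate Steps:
y(F, j) = F - 3*F*j (y(F, j) = (-3*F)*j + F = -3*F*j + F = F - 3*F*j)
J(a) = -66 + 5*a (J(a) = 6*(1 - 3*4) + 5*a = 6*(1 - 12) + 5*a = 6*(-11) + 5*a = -66 + 5*a)
I = -5528/1843 (I = -3 + 1/(1517 + 326) = -3 + 1/1843 = -5528/1843 ≈ -2.9995)
(I + J(-57/21)) + 2292 = (-5528/1843 + (-66 + 5*(-57/21))) + 2292 = (-5528/1843 + (-66 + 5*(-57*1/21))) + 2292 = (-5528/1843 + (-66 + 5*(-19/7))) + 2292 = (-5528/1843 + (-66 - 95/7)) + 2292 = (-5528/1843 - 557/7) + 2292 = -1065247/12901 + 2292 = 28503845/12901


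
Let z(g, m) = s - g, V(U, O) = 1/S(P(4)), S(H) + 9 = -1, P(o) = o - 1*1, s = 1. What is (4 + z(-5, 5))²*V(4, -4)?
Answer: -10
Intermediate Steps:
P(o) = -1 + o (P(o) = o - 1 = -1 + o)
S(H) = -10 (S(H) = -9 - 1 = -10)
V(U, O) = -⅒ (V(U, O) = 1/(-10) = -⅒)
z(g, m) = 1 - g
(4 + z(-5, 5))²*V(4, -4) = (4 + (1 - 1*(-5)))²*(-⅒) = (4 + (1 + 5))²*(-⅒) = (4 + 6)²*(-⅒) = 10²*(-⅒) = 100*(-⅒) = -10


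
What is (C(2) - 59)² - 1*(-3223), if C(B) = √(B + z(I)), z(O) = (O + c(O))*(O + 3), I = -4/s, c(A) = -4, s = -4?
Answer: 6694 - 118*I*√10 ≈ 6694.0 - 373.15*I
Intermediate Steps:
I = 1 (I = -4/(-4) = -4*(-¼) = 1)
z(O) = (-4 + O)*(3 + O) (z(O) = (O - 4)*(O + 3) = (-4 + O)*(3 + O))
C(B) = √(-12 + B) (C(B) = √(B + (-12 + 1² - 1*1)) = √(B + (-12 + 1 - 1)) = √(B - 12) = √(-12 + B))
(C(2) - 59)² - 1*(-3223) = (√(-12 + 2) - 59)² - 1*(-3223) = (√(-10) - 59)² + 3223 = (I*√10 - 59)² + 3223 = (-59 + I*√10)² + 3223 = 3223 + (-59 + I*√10)²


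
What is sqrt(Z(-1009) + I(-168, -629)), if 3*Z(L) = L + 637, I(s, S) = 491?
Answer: sqrt(367) ≈ 19.157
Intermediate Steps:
Z(L) = 637/3 + L/3 (Z(L) = (L + 637)/3 = (637 + L)/3 = 637/3 + L/3)
sqrt(Z(-1009) + I(-168, -629)) = sqrt((637/3 + (1/3)*(-1009)) + 491) = sqrt((637/3 - 1009/3) + 491) = sqrt(-124 + 491) = sqrt(367)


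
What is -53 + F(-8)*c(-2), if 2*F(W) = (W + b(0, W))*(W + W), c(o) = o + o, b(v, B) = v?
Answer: -309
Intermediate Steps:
c(o) = 2*o
F(W) = W² (F(W) = ((W + 0)*(W + W))/2 = (W*(2*W))/2 = (2*W²)/2 = W²)
-53 + F(-8)*c(-2) = -53 + (-8)²*(2*(-2)) = -53 + 64*(-4) = -53 - 256 = -309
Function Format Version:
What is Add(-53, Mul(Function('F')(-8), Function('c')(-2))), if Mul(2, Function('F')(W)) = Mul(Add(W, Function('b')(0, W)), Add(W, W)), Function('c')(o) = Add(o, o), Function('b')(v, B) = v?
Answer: -309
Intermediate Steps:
Function('c')(o) = Mul(2, o)
Function('F')(W) = Pow(W, 2) (Function('F')(W) = Mul(Rational(1, 2), Mul(Add(W, 0), Add(W, W))) = Mul(Rational(1, 2), Mul(W, Mul(2, W))) = Mul(Rational(1, 2), Mul(2, Pow(W, 2))) = Pow(W, 2))
Add(-53, Mul(Function('F')(-8), Function('c')(-2))) = Add(-53, Mul(Pow(-8, 2), Mul(2, -2))) = Add(-53, Mul(64, -4)) = Add(-53, -256) = -309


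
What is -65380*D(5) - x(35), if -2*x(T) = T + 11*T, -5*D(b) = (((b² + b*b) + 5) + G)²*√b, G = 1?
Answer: 210 + 41006336*√5 ≈ 9.1693e+7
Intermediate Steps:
D(b) = -√b*(6 + 2*b²)²/5 (D(b) = -(((b² + b*b) + 5) + 1)²*√b/5 = -(((b² + b²) + 5) + 1)²*√b/5 = -((2*b² + 5) + 1)²*√b/5 = -((5 + 2*b²) + 1)²*√b/5 = -(6 + 2*b²)²*√b/5 = -√b*(6 + 2*b²)²/5)
x(T) = -6*T (x(T) = -(T + 11*T)/2 = -6*T)
-65380*D(5) - x(35) = -(-52304)*√5*(3 + 5²)² - (-6)*35 = -(-52304)*√5*(3 + 25)² - 1*(-210) = -(-52304)*√5*28² + 210 = -(-52304)*√5*784 + 210 = -(-41006336)*√5 + 210 = 41006336*√5 + 210 = 210 + 41006336*√5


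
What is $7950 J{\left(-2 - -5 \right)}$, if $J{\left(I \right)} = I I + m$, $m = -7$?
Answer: $15900$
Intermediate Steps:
$J{\left(I \right)} = -7 + I^{2}$ ($J{\left(I \right)} = I I - 7 = I^{2} - 7 = -7 + I^{2}$)
$7950 J{\left(-2 - -5 \right)} = 7950 \left(-7 + \left(-2 - -5\right)^{2}\right) = 7950 \left(-7 + \left(-2 + 5\right)^{2}\right) = 7950 \left(-7 + 3^{2}\right) = 7950 \left(-7 + 9\right) = 7950 \cdot 2 = 15900$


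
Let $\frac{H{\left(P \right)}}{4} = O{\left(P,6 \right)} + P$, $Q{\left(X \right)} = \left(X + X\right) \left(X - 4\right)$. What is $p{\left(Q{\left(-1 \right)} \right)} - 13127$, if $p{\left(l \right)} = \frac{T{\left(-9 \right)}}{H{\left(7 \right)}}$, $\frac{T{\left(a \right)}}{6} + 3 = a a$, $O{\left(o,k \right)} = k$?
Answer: $-13118$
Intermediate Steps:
$T{\left(a \right)} = -18 + 6 a^{2}$ ($T{\left(a \right)} = -18 + 6 a a = -18 + 6 a^{2}$)
$Q{\left(X \right)} = 2 X \left(-4 + X\right)$
$H{\left(P \right)} = 24 + 4 P$ ($H{\left(P \right)} = 4 \left(6 + P\right) = 24 + 4 P$)
$p{\left(l \right)} = 9$ ($p{\left(l \right)} = \frac{-18 + 6 \left(-9\right)^{2}}{24 + 4 \cdot 7} = \frac{-18 + 6 \cdot 81}{24 + 28} = \frac{-18 + 486}{52} = 468 \cdot \frac{1}{52} = 9$)
$p{\left(Q{\left(-1 \right)} \right)} - 13127 = 9 - 13127 = -13118$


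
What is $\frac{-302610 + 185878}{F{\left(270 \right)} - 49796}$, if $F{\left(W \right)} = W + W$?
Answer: $\frac{29183}{12314} \approx 2.3699$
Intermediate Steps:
$F{\left(W \right)} = 2 W$
$\frac{-302610 + 185878}{F{\left(270 \right)} - 49796} = \frac{-302610 + 185878}{2 \cdot 270 - 49796} = - \frac{116732}{540 - 49796} = - \frac{116732}{-49256} = \left(-116732\right) \left(- \frac{1}{49256}\right) = \frac{29183}{12314}$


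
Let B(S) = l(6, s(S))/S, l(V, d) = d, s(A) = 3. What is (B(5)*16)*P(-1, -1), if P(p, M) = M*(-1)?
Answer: 48/5 ≈ 9.6000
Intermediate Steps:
P(p, M) = -M
B(S) = 3/S
(B(5)*16)*P(-1, -1) = ((3/5)*16)*(-1*(-1)) = ((3*(⅕))*16)*1 = ((⅗)*16)*1 = (48/5)*1 = 48/5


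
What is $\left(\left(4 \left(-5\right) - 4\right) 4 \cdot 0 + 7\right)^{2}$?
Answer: $49$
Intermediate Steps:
$\left(\left(4 \left(-5\right) - 4\right) 4 \cdot 0 + 7\right)^{2} = \left(\left(-20 - 4\right) 4 \cdot 0 + 7\right)^{2} = \left(\left(-24\right) 4 \cdot 0 + 7\right)^{2} = \left(\left(-96\right) 0 + 7\right)^{2} = \left(0 + 7\right)^{2} = 7^{2} = 49$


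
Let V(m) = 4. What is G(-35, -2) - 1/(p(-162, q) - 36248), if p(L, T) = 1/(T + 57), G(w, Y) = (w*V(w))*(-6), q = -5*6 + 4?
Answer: 943897111/1123687 ≈ 840.00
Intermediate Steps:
q = -26 (q = -30 + 4 = -26)
G(w, Y) = -24*w (G(w, Y) = (w*4)*(-6) = (4*w)*(-6) = -24*w)
p(L, T) = 1/(57 + T)
G(-35, -2) - 1/(p(-162, q) - 36248) = -24*(-35) - 1/(1/(57 - 26) - 36248) = 840 - 1/(1/31 - 36248) = 840 - 1/(-1123687/31) = 840 - 1*(-31/1123687) = 840 + 31/1123687 = 943897111/1123687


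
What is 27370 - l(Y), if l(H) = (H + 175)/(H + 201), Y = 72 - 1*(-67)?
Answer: 4652743/170 ≈ 27369.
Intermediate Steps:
Y = 139 (Y = 72 + 67 = 139)
l(H) = (175 + H)/(201 + H)
27370 - l(Y) = 27370 - (175 + 139)/(201 + 139) = 27370 - 314/340 = 27370 - 1*157/170 = 27370 - 157/170 = 4652743/170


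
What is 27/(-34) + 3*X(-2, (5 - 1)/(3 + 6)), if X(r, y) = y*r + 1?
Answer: -47/102 ≈ -0.46078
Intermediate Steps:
X(r, y) = 1 + r*y (X(r, y) = r*y + 1 = 1 + r*y)
27/(-34) + 3*X(-2, (5 - 1)/(3 + 6)) = 27/(-34) + 3*(1 - 2*(5 - 1)/(3 + 6)) = 27*(-1/34) + 3*(1 - 8/9) = -27/34 + 3*(1 - 8/9) = -27/34 + 3*(1/9) = -27/34 + 1/3 = -47/102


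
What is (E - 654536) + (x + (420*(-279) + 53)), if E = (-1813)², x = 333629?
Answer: 2848935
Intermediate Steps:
E = 3286969
(E - 654536) + (x + (420*(-279) + 53)) = (3286969 - 654536) + (333629 + (420*(-279) + 53)) = 2632433 + (333629 + (-117180 + 53)) = 2632433 + (333629 - 117127) = 2632433 + 216502 = 2848935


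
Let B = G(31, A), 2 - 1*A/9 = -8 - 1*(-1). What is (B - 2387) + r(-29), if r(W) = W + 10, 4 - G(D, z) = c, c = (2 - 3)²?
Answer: -2403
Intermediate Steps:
A = 81 (A = 18 - 9*(-8 - 1*(-1)) = 18 - 9*(-8 + 1) = 18 - 9*(-7) = 18 + 63 = 81)
c = 1 (c = (-1)² = 1)
G(D, z) = 3 (G(D, z) = 4 - 1*1 = 4 - 1 = 3)
B = 3
r(W) = 10 + W
(B - 2387) + r(-29) = (3 - 2387) + (10 - 29) = -2384 - 19 = -2403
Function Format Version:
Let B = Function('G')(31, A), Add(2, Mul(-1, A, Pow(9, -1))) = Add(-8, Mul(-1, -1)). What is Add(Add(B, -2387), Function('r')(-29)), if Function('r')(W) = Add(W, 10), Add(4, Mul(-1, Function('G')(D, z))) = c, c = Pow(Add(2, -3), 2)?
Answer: -2403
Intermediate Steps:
A = 81 (A = Add(18, Mul(-9, Add(-8, Mul(-1, -1)))) = Add(18, Mul(-9, Add(-8, 1))) = Add(18, Mul(-9, -7)) = Add(18, 63) = 81)
c = 1 (c = Pow(-1, 2) = 1)
Function('G')(D, z) = 3 (Function('G')(D, z) = Add(4, Mul(-1, 1)) = Add(4, -1) = 3)
B = 3
Function('r')(W) = Add(10, W)
Add(Add(B, -2387), Function('r')(-29)) = Add(Add(3, -2387), Add(10, -29)) = Add(-2384, -19) = -2403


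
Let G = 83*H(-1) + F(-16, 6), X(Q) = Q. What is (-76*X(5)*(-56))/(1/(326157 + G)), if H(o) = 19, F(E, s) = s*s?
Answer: 6974945600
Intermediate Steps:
F(E, s) = s**2
G = 1613 (G = 83*19 + 6**2 = 1577 + 36 = 1613)
(-76*X(5)*(-56))/(1/(326157 + G)) = (-76*5*(-56))/(1/(326157 + 1613)) = (-380*(-56))/(1/327770) = 21280/(1/327770) = 21280*327770 = 6974945600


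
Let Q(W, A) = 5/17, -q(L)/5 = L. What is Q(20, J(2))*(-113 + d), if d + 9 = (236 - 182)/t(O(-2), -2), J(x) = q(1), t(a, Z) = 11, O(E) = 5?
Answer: -6440/187 ≈ -34.438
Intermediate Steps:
q(L) = -5*L
J(x) = -5 (J(x) = -5*1 = -5)
Q(W, A) = 5/17 (Q(W, A) = 5*(1/17) = 5/17)
d = -45/11 (d = -9 + (236 - 182)/11 = -9 + 54*(1/11) = -9 + 54/11 = -45/11 ≈ -4.0909)
Q(20, J(2))*(-113 + d) = 5*(-113 - 45/11)/17 = (5/17)*(-1288/11) = -6440/187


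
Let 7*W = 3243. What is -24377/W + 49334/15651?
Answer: -17806247/359973 ≈ -49.466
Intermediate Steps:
W = 3243/7 (W = (1/7)*3243 = 3243/7 ≈ 463.29)
-24377/W + 49334/15651 = -24377/3243/7 + 49334/15651 = -24377*7/3243 + 49334*(1/15651) = -170639/3243 + 49334/15651 = -17806247/359973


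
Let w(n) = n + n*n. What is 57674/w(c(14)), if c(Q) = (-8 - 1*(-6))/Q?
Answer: -1413013/3 ≈ -4.7100e+5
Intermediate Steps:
c(Q) = -2/Q (c(Q) = (-8 + 6)/Q = -2/Q)
w(n) = n + n²
57674/w(c(14)) = 57674/(((-2/14)*(1 - 2/14))) = 57674/(((-2*1/14)*(1 - 2*1/14))) = 57674/((-(1 - ⅐)/7)) = 57674/((-⅐*6/7)) = 57674/(-6/49) = 57674*(-49/6) = -1413013/3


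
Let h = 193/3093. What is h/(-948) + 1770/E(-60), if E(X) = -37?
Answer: -5189937421/108490068 ≈ -47.838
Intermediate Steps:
h = 193/3093 (h = 193*(1/3093) = 193/3093 ≈ 0.062399)
h/(-948) + 1770/E(-60) = (193/3093)/(-948) + 1770/(-37) = (193/3093)*(-1/948) + 1770*(-1/37) = -193/2932164 - 1770/37 = -5189937421/108490068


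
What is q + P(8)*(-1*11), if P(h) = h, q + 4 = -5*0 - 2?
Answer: -94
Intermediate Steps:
q = -6 (q = -4 + (-5*0 - 2) = -4 + (0 - 2) = -4 - 2 = -6)
q + P(8)*(-1*11) = -6 + 8*(-1*11) = -6 + 8*(-11) = -6 - 88 = -94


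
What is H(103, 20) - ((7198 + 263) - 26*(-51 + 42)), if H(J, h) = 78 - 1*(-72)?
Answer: -7545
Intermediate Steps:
H(J, h) = 150 (H(J, h) = 78 + 72 = 150)
H(103, 20) - ((7198 + 263) - 26*(-51 + 42)) = 150 - ((7198 + 263) - 26*(-51 + 42)) = 150 - (7461 - 26*(-9)) = 150 - (7461 + 234) = 150 - 1*7695 = 150 - 7695 = -7545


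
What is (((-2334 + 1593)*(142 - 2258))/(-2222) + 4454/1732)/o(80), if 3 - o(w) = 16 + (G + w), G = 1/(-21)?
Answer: 14205465771/1878069952 ≈ 7.5639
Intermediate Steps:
G = -1/21 ≈ -0.047619
o(w) = -272/21 - w (o(w) = 3 - (16 + (-1/21 + w)) = 3 - (335/21 + w) = 3 + (-335/21 - w) = -272/21 - w)
(((-2334 + 1593)*(142 - 2258))/(-2222) + 4454/1732)/o(80) = (((-2334 + 1593)*(142 - 2258))/(-2222) + 4454/1732)/(-272/21 - 1*80) = (-741*(-2116)*(-1/2222) + 4454*(1/1732))/(-272/21 - 80) = (1567956*(-1/2222) + 2227/866)/(-1952/21) = (-783978/1111 + 2227/866)*(-21/1952) = -676450751/962126*(-21/1952) = 14205465771/1878069952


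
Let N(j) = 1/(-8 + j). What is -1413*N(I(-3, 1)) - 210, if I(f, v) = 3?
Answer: 363/5 ≈ 72.600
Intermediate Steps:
-1413*N(I(-3, 1)) - 210 = -1413/(-8 + 3) - 210 = -1413/(-5) - 210 = -1413*(-⅕) - 210 = 1413/5 - 210 = 363/5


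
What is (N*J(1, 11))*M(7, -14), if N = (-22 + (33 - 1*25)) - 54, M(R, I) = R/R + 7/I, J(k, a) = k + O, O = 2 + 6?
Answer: -306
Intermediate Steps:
O = 8
J(k, a) = 8 + k (J(k, a) = k + 8 = 8 + k)
M(R, I) = 1 + 7/I
N = -68 (N = (-22 + (33 - 25)) - 54 = (-22 + 8) - 54 = -14 - 54 = -68)
(N*J(1, 11))*M(7, -14) = (-68*(8 + 1))*((7 - 14)/(-14)) = (-68*9)*(-1/14*(-7)) = -612*½ = -306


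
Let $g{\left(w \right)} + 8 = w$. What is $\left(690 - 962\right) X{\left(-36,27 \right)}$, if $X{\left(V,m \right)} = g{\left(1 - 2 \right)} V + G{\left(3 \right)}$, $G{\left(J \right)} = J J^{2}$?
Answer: $-95472$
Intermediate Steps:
$g{\left(w \right)} = -8 + w$
$G{\left(J \right)} = J^{3}$
$X{\left(V,m \right)} = 27 - 9 V$ ($X{\left(V,m \right)} = \left(-8 + \left(1 - 2\right)\right) V + 3^{3} = \left(-8 + \left(1 - 2\right)\right) V + 27 = \left(-8 - 1\right) V + 27 = - 9 V + 27 = 27 - 9 V$)
$\left(690 - 962\right) X{\left(-36,27 \right)} = \left(690 - 962\right) \left(27 - -324\right) = - 272 \left(27 + 324\right) = \left(-272\right) 351 = -95472$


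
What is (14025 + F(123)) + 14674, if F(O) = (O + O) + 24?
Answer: 28969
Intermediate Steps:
F(O) = 24 + 2*O (F(O) = 2*O + 24 = 24 + 2*O)
(14025 + F(123)) + 14674 = (14025 + (24 + 2*123)) + 14674 = (14025 + (24 + 246)) + 14674 = (14025 + 270) + 14674 = 14295 + 14674 = 28969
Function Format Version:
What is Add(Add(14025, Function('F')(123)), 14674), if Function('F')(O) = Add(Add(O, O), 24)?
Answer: 28969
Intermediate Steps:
Function('F')(O) = Add(24, Mul(2, O)) (Function('F')(O) = Add(Mul(2, O), 24) = Add(24, Mul(2, O)))
Add(Add(14025, Function('F')(123)), 14674) = Add(Add(14025, Add(24, Mul(2, 123))), 14674) = Add(Add(14025, Add(24, 246)), 14674) = Add(Add(14025, 270), 14674) = Add(14295, 14674) = 28969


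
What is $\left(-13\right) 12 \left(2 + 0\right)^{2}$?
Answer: $-624$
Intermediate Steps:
$\left(-13\right) 12 \left(2 + 0\right)^{2} = - 156 \cdot 2^{2} = \left(-156\right) 4 = -624$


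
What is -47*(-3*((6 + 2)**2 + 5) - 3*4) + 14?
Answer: 10307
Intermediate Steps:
-47*(-3*((6 + 2)**2 + 5) - 3*4) + 14 = -47*(-3*(8**2 + 5) - 12) + 14 = -47*(-3*(64 + 5) - 12) + 14 = -47*(-3*69 - 12) + 14 = -47*(-207 - 12) + 14 = -47*(-219) + 14 = 10293 + 14 = 10307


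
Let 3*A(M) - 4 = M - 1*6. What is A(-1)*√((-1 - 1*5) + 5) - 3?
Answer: -3 - I ≈ -3.0 - 1.0*I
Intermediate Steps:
A(M) = -⅔ + M/3 (A(M) = 4/3 + (M - 1*6)/3 = 4/3 + (M - 6)/3 = 4/3 + (-6 + M)/3 = 4/3 + (-2 + M/3) = -⅔ + M/3)
A(-1)*√((-1 - 1*5) + 5) - 3 = (-⅔ + (⅓)*(-1))*√((-1 - 1*5) + 5) - 3 = (-⅔ - ⅓)*√((-1 - 5) + 5) - 3 = -√(-6 + 5) - 3 = -√(-1) - 3 = -I - 3 = -3 - I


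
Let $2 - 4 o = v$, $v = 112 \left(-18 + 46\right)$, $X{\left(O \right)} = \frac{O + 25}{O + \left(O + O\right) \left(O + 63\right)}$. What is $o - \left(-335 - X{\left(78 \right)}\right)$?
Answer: $- \frac{4950043}{11037} \approx -448.5$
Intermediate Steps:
$X{\left(O \right)} = \frac{25 + O}{O + 2 O \left(63 + O\right)}$
$v = 3136$ ($v = 112 \cdot 28 = 3136$)
$o = - \frac{1567}{2}$ ($o = \frac{1}{2} - 784 = - \frac{1567}{2} \approx -783.5$)
$o - \left(-335 - X{\left(78 \right)}\right) = - \frac{1567}{2} - \left(-335 - \frac{25 + 78}{78 \left(127 + 2 \cdot 78\right)}\right) = - \frac{1567}{2} - \left(-335 - \frac{1}{78} \frac{1}{127 + 156} \cdot 103\right) = - \frac{1567}{2} - \left(-335 - \frac{1}{78} \cdot \frac{1}{283} \cdot 103\right) = - \frac{1567}{2} - \left(-335 - \frac{103}{22074}\right) = - \frac{1567}{2} - - \frac{7394893}{22074} = - \frac{1567}{2} + \frac{7394893}{22074} = - \frac{4950043}{11037}$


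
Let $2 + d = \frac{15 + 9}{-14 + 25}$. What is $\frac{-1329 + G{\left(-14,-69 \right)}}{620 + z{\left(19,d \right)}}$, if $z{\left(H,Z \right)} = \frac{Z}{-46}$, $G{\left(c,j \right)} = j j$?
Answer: $\frac{868296}{156859} \approx 5.5355$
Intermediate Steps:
$d = \frac{2}{11}$ ($d = -2 + \frac{15 + 9}{-14 + 25} = -2 + \frac{24}{11} = \frac{2}{11} \approx 0.18182$)
$G{\left(c,j \right)} = j^{2}$
$z{\left(H,Z \right)} = - \frac{Z}{46}$ ($z{\left(H,Z \right)} = Z \left(- \frac{1}{46}\right) = - \frac{Z}{46}$)
$\frac{-1329 + G{\left(-14,-69 \right)}}{620 + z{\left(19,d \right)}} = \frac{-1329 + \left(-69\right)^{2}}{620 - \frac{1}{253}} = \frac{-1329 + 4761}{620 - \frac{1}{253}} = \frac{3432}{\frac{156859}{253}} = 3432 \cdot \frac{253}{156859} = \frac{868296}{156859}$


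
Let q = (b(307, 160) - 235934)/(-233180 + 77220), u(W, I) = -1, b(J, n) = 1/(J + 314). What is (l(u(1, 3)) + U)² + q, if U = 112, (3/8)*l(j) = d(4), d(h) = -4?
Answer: 994657270853/96851160 ≈ 10270.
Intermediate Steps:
b(J, n) = 1/(314 + J)
l(j) = -32/3 (l(j) = (8/3)*(-4) = -32/3)
q = 146515013/96851160 (q = (1/(314 + 307) - 235934)/(-233180 + 77220) = (1/621 - 235934)/(-155960) = (1/621 - 235934)*(-1/155960) = -146515013/621*(-1/155960) = 146515013/96851160 ≈ 1.5128)
(l(u(1, 3)) + U)² + q = (-32/3 + 112)² + 146515013/96851160 = (304/3)² + 146515013/96851160 = 92416/9 + 146515013/96851160 = 994657270853/96851160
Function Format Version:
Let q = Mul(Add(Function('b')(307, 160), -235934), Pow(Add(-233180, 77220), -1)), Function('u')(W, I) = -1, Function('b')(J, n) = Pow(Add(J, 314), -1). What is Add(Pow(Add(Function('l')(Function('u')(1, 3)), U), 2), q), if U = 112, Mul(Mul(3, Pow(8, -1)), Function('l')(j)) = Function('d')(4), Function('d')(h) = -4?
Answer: Rational(994657270853, 96851160) ≈ 10270.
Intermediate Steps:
Function('b')(J, n) = Pow(Add(314, J), -1)
Function('l')(j) = Rational(-32, 3) (Function('l')(j) = Mul(Rational(8, 3), -4) = Rational(-32, 3))
q = Rational(146515013, 96851160) (q = Mul(Add(Pow(Add(314, 307), -1), -235934), Pow(Add(-233180, 77220), -1)) = Mul(Add(Pow(621, -1), -235934), Pow(-155960, -1)) = Mul(Add(Rational(1, 621), -235934), Rational(-1, 155960)) = Mul(Rational(-146515013, 621), Rational(-1, 155960)) = Rational(146515013, 96851160) ≈ 1.5128)
Add(Pow(Add(Function('l')(Function('u')(1, 3)), U), 2), q) = Add(Pow(Add(Rational(-32, 3), 112), 2), Rational(146515013, 96851160)) = Add(Pow(Rational(304, 3), 2), Rational(146515013, 96851160)) = Add(Rational(92416, 9), Rational(146515013, 96851160)) = Rational(994657270853, 96851160)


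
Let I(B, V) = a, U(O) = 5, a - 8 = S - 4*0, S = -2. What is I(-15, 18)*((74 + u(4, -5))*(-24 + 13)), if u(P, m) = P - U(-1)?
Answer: -4818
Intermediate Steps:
a = 6 (a = 8 + (-2 - 4*0) = 8 + (-2 + 0) = 8 - 2 = 6)
I(B, V) = 6
u(P, m) = -5 + P (u(P, m) = P - 1*5 = P - 5 = -5 + P)
I(-15, 18)*((74 + u(4, -5))*(-24 + 13)) = 6*((74 + (-5 + 4))*(-24 + 13)) = 6*((74 - 1)*(-11)) = 6*(73*(-11)) = 6*(-803) = -4818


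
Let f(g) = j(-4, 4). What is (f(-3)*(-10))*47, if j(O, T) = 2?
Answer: -940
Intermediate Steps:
f(g) = 2
(f(-3)*(-10))*47 = (2*(-10))*47 = -20*47 = -940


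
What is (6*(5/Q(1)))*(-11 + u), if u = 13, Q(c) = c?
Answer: 60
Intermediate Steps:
(6*(5/Q(1)))*(-11 + u) = (6*(5/1))*(-11 + 13) = (6*(5*1))*2 = (6*5)*2 = 30*2 = 60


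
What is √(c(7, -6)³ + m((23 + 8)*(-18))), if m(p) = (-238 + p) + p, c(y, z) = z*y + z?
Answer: I*√111946 ≈ 334.58*I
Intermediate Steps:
c(y, z) = z + y*z (c(y, z) = y*z + z = z + y*z)
m(p) = -238 + 2*p
√(c(7, -6)³ + m((23 + 8)*(-18))) = √((-6*(1 + 7))³ + (-238 + 2*((23 + 8)*(-18)))) = √((-6*8)³ + (-238 + 2*(31*(-18)))) = √((-48)³ + (-238 + 2*(-558))) = √(-110592 + (-238 - 1116)) = √(-110592 - 1354) = √(-111946) = I*√111946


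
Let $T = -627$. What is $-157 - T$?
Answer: $470$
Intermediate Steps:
$-157 - T = -157 - -627 = -157 + 627 = 470$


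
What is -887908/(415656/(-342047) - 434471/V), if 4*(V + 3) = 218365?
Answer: 16578793666464407/171299435779 ≈ 96783.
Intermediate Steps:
V = 218353/4 (V = -3 + (¼)*218365 = -3 + 218365/4 = 218353/4 ≈ 54588.)
-887908/(415656/(-342047) - 434471/V) = -887908/(415656/(-342047) - 434471/218353/4) = -887908/(415656*(-1/342047) - 434471*4/218353) = -887908/(-415656/342047 - 1737884/218353) = -887908/(-685197743116/74686988591) = -887908*(-74686988591/685197743116) = 16578793666464407/171299435779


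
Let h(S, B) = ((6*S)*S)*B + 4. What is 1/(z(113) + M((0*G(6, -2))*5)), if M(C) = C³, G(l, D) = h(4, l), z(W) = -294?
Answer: -1/294 ≈ -0.0034014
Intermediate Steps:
h(S, B) = 4 + 6*B*S² (h(S, B) = (6*S²)*B + 4 = 6*B*S² + 4 = 4 + 6*B*S²)
G(l, D) = 4 + 96*l (G(l, D) = 4 + 6*l*4² = 4 + 6*l*16 = 4 + 96*l)
1/(z(113) + M((0*G(6, -2))*5)) = 1/(-294 + ((0*(4 + 96*6))*5)³) = 1/(-294 + ((0*(4 + 576))*5)³) = 1/(-294 + ((0*580)*5)³) = 1/(-294 + (0*5)³) = 1/(-294 + 0³) = 1/(-294 + 0) = 1/(-294) = -1/294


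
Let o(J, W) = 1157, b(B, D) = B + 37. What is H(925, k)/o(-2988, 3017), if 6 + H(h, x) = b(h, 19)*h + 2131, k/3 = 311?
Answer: 891975/1157 ≈ 770.94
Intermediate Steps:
b(B, D) = 37 + B
k = 933 (k = 3*311 = 933)
H(h, x) = 2125 + h*(37 + h) (H(h, x) = -6 + ((37 + h)*h + 2131) = -6 + (h*(37 + h) + 2131) = -6 + (2131 + h*(37 + h)) = 2125 + h*(37 + h))
H(925, k)/o(-2988, 3017) = (2125 + 925*(37 + 925))/1157 = (2125 + 925*962)*(1/1157) = (2125 + 889850)*(1/1157) = 891975*(1/1157) = 891975/1157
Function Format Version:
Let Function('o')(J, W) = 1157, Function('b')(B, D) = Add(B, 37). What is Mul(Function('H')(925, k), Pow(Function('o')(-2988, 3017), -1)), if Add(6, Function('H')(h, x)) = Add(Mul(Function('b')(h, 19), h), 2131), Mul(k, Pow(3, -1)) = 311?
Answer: Rational(891975, 1157) ≈ 770.94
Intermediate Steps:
Function('b')(B, D) = Add(37, B)
k = 933 (k = Mul(3, 311) = 933)
Function('H')(h, x) = Add(2125, Mul(h, Add(37, h))) (Function('H')(h, x) = Add(-6, Add(Mul(Add(37, h), h), 2131)) = Add(-6, Add(Mul(h, Add(37, h)), 2131)) = Add(-6, Add(2131, Mul(h, Add(37, h)))) = Add(2125, Mul(h, Add(37, h))))
Mul(Function('H')(925, k), Pow(Function('o')(-2988, 3017), -1)) = Mul(Add(2125, Mul(925, Add(37, 925))), Pow(1157, -1)) = Mul(Add(2125, Mul(925, 962)), Rational(1, 1157)) = Mul(Add(2125, 889850), Rational(1, 1157)) = Mul(891975, Rational(1, 1157)) = Rational(891975, 1157)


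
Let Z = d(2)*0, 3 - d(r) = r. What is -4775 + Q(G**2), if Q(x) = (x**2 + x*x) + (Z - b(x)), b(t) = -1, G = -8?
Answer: 3418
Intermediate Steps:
d(r) = 3 - r
Z = 0 (Z = (3 - 1*2)*0 = (3 - 2)*0 = 1*0 = 0)
Q(x) = 1 + 2*x**2 (Q(x) = (x**2 + x*x) + (0 - 1*(-1)) = (x**2 + x**2) + (0 + 1) = 2*x**2 + 1 = 1 + 2*x**2)
-4775 + Q(G**2) = -4775 + (1 + 2*((-8)**2)**2) = -4775 + (1 + 2*64**2) = -4775 + (1 + 2*4096) = -4775 + (1 + 8192) = -4775 + 8193 = 3418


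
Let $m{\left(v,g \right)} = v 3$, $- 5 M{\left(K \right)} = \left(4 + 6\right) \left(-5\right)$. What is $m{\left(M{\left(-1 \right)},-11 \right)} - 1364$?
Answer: $-1334$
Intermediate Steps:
$M{\left(K \right)} = 10$ ($M{\left(K \right)} = - \frac{\left(4 + 6\right) \left(-5\right)}{5} = - \frac{10 \left(-5\right)}{5} = \left(- \frac{1}{5}\right) \left(-50\right) = 10$)
$m{\left(v,g \right)} = 3 v$
$m{\left(M{\left(-1 \right)},-11 \right)} - 1364 = 3 \cdot 10 - 1364 = 30 - 1364 = -1334$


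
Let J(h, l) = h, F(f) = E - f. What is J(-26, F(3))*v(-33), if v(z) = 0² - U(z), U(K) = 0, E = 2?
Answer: 0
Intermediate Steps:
F(f) = 2 - f
v(z) = 0 (v(z) = 0² - 1*0 = 0 + 0 = 0)
J(-26, F(3))*v(-33) = -26*0 = 0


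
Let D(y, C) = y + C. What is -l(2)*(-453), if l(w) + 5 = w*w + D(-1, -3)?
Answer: -2265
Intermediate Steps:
D(y, C) = C + y
l(w) = -9 + w² (l(w) = -5 + (w*w + (-3 - 1)) = -5 + (w² - 4) = -5 + (-4 + w²) = -9 + w²)
-l(2)*(-453) = -(-9 + 2²)*(-453) = -(-9 + 4)*(-453) = -1*(-5)*(-453) = 5*(-453) = -2265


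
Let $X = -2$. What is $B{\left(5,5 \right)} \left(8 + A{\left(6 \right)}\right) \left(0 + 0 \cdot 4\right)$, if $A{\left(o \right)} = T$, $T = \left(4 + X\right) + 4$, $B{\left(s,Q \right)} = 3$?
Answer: $0$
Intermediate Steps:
$T = 6$ ($T = \left(4 - 2\right) + 4 = 2 + 4 = 6$)
$A{\left(o \right)} = 6$
$B{\left(5,5 \right)} \left(8 + A{\left(6 \right)}\right) \left(0 + 0 \cdot 4\right) = 3 \left(8 + 6\right) \left(0 + 0 \cdot 4\right) = 3 \cdot 14 \left(0 + 0\right) = 42 \cdot 0 = 0$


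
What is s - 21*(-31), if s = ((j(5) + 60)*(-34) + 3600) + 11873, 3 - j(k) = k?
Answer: 14152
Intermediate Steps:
j(k) = 3 - k
s = 13501 (s = (((3 - 1*5) + 60)*(-34) + 3600) + 11873 = (((3 - 5) + 60)*(-34) + 3600) + 11873 = ((-2 + 60)*(-34) + 3600) + 11873 = (58*(-34) + 3600) + 11873 = (-1972 + 3600) + 11873 = 1628 + 11873 = 13501)
s - 21*(-31) = 13501 - 21*(-31) = 13501 - 1*(-651) = 13501 + 651 = 14152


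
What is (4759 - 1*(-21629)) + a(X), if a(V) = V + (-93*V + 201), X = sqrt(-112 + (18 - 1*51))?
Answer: 26589 - 92*I*sqrt(145) ≈ 26589.0 - 1107.8*I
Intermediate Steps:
X = I*sqrt(145) (X = sqrt(-112 + (18 - 51)) = sqrt(-112 - 33) = sqrt(-145) = I*sqrt(145) ≈ 12.042*I)
a(V) = 201 - 92*V (a(V) = V + (201 - 93*V) = 201 - 92*V)
(4759 - 1*(-21629)) + a(X) = (4759 - 1*(-21629)) + (201 - 92*I*sqrt(145)) = (4759 + 21629) + (201 - 92*I*sqrt(145)) = 26388 + (201 - 92*I*sqrt(145)) = 26589 - 92*I*sqrt(145)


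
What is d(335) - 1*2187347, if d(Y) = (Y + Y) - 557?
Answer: -2187234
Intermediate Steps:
d(Y) = -557 + 2*Y (d(Y) = 2*Y - 557 = -557 + 2*Y)
d(335) - 1*2187347 = (-557 + 2*335) - 1*2187347 = (-557 + 670) - 2187347 = 113 - 2187347 = -2187234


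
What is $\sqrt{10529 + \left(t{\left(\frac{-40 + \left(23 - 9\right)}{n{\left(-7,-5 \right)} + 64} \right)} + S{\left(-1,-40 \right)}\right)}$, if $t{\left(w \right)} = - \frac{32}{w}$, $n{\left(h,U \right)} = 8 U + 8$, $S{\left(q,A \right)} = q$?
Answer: $\frac{36 \sqrt{1378}}{13} \approx 102.8$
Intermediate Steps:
$n{\left(h,U \right)} = 8 + 8 U$
$\sqrt{10529 + \left(t{\left(\frac{-40 + \left(23 - 9\right)}{n{\left(-7,-5 \right)} + 64} \right)} + S{\left(-1,-40 \right)}\right)} = \sqrt{10529 - \left(1 + \frac{32}{\left(-40 + \left(23 - 9\right)\right) \frac{1}{\left(8 + 8 \left(-5\right)\right) + 64}}\right)} = \sqrt{10529 - \left(1 + \frac{32}{\left(-40 + \left(23 - 9\right)\right) \frac{1}{\left(8 - 40\right) + 64}}\right)} = \sqrt{10529 - \left(1 + \frac{32}{\left(-40 + 14\right) \frac{1}{-32 + 64}}\right)} = \sqrt{10529 - \left(1 + \frac{32}{\left(-26\right) \frac{1}{32}}\right)} = \sqrt{10529 - \left(1 + \frac{32}{- \frac{13}{16}}\right)} = \sqrt{10529 - - \frac{499}{13}} = \sqrt{10529 + \left(\frac{512}{13} - 1\right)} = \sqrt{10529 + \frac{499}{13}} = \sqrt{\frac{137376}{13}} = \frac{36 \sqrt{1378}}{13}$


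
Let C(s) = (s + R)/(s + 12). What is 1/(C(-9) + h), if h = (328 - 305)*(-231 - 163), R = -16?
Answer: -3/27211 ≈ -0.00011025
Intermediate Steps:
C(s) = (-16 + s)/(12 + s) (C(s) = (s - 16)/(s + 12) = (-16 + s)/(12 + s))
h = -9062 (h = 23*(-394) = -9062)
1/(C(-9) + h) = 1/((-16 - 9)/(12 - 9) - 9062) = 1/(-25/3 - 9062) = 1/(-27211/3) = -3/27211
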